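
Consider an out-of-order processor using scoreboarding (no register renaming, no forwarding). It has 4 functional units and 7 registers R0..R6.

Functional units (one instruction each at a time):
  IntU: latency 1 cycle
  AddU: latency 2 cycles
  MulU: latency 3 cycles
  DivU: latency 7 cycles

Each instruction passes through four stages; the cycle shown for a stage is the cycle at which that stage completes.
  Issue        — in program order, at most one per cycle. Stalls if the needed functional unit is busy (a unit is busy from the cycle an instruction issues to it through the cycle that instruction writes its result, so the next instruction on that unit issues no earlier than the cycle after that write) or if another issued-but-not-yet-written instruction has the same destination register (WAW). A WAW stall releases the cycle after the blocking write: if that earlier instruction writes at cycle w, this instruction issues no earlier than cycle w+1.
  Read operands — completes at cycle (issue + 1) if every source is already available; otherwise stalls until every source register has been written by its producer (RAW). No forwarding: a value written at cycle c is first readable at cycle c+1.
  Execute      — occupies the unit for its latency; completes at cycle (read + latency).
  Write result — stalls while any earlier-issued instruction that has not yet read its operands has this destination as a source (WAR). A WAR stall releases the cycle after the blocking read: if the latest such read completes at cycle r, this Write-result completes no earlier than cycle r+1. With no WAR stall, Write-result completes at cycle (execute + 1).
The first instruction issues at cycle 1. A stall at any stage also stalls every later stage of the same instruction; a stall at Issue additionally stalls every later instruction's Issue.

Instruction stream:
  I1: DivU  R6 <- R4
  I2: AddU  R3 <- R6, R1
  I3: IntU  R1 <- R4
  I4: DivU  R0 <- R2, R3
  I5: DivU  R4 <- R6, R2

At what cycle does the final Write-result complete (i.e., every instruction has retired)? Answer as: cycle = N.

I1 -> (1, 2, 9, 10)
I2 -> (2, 11, 13, 14)  // RAW R6: wait I1 write@10
I3 -> (3, 4, 5, 12)  // WAR R1: wait I2 read@11
I4 -> (11, 15, 22, 23)  // struct: DivU busy until I1 writes@10, RAW R3: wait I2 write@14
I5 -> (24, 25, 32, 33)  // struct: DivU busy until I4 writes@23

cycle = 33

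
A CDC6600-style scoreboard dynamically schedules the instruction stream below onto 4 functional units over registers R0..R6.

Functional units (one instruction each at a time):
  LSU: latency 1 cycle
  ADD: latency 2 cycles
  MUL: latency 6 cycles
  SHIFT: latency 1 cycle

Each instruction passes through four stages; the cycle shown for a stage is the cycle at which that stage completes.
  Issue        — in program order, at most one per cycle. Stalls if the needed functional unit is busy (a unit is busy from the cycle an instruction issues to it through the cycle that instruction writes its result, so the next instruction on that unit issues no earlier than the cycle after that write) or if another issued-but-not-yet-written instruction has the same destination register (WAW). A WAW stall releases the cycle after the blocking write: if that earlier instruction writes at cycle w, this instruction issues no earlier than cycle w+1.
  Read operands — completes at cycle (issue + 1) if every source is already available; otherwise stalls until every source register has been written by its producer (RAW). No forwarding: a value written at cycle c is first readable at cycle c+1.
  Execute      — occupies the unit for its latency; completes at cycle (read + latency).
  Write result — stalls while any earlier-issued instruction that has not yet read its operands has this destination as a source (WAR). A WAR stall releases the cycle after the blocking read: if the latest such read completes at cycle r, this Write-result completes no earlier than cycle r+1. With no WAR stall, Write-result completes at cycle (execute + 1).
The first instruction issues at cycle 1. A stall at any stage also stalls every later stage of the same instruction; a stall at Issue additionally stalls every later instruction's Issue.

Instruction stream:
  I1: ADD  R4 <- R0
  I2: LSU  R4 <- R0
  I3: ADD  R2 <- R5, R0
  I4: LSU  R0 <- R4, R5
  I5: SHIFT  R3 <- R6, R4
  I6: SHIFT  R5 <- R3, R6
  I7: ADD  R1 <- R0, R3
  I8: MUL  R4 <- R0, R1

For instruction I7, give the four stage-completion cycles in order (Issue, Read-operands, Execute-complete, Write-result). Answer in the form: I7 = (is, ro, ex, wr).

I7 = (16, 17, 19, 20)

cycle 1: I1 issues→ADD
cycle 2: I1 reads
cycle 4: I1 exec-done
cycle 5: I1 writes R4
cycle 6: I2 issues→LSU
cycle 7: I2 reads; I3 issues→ADD
cycle 8: I2 exec-done; I3 reads
cycle 9: I2 writes R4
cycle 10: I3 exec-done; I4 issues→LSU
cycle 11: I3 writes R2; I4 reads; I5 issues→SHIFT
cycle 12: I4 exec-done; I5 reads
cycle 13: I4 writes R0; I5 exec-done
cycle 14: I5 writes R3
cycle 15: I6 issues→SHIFT
cycle 16: I6 reads; I7 issues→ADD
cycle 17: I6 exec-done; I7 reads; I8 issues→MUL
cycle 18: I6 writes R5
cycle 19: I7 exec-done
cycle 20: I7 writes R1
cycle 21: I8 reads
cycle 27: I8 exec-done
cycle 28: I8 writes R4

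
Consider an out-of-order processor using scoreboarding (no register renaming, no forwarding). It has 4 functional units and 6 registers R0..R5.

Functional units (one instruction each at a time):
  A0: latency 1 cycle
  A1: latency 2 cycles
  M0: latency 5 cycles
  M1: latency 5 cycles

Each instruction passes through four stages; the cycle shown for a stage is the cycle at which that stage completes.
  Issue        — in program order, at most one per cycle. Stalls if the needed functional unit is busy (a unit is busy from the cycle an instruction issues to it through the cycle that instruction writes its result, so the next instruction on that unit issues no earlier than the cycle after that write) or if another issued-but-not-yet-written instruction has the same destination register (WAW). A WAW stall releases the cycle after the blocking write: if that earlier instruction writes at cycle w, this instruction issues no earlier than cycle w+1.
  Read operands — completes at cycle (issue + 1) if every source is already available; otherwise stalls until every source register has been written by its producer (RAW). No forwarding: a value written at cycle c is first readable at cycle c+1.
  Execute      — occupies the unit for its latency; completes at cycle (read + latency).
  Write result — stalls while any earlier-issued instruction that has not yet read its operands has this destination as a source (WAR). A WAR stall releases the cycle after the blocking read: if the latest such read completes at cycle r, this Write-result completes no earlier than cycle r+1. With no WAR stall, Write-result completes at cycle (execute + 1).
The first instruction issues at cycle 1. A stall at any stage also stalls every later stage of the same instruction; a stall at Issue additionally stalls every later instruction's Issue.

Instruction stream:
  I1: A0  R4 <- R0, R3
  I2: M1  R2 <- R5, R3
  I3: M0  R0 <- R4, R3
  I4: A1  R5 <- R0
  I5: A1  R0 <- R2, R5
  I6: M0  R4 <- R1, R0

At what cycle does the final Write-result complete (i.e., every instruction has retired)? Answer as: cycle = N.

[1] I1 dispatched to A0
[2] I1 operands ready; I2 dispatched to M1
[3] I1 complete; I2 operands ready; I3 dispatched to M0
[4] R4←I1; I4 dispatched to A1
[5] I3 operands ready
[8] I2 complete
[9] R2←I2
[10] I3 complete
[11] R0←I3
[12] I4 operands ready
[14] I4 complete
[15] R5←I4
[16] I5 dispatched to A1
[17] I5 operands ready; I6 dispatched to M0
[19] I5 complete
[20] R0←I5
[21] I6 operands ready
[26] I6 complete
[27] R4←I6

cycle = 27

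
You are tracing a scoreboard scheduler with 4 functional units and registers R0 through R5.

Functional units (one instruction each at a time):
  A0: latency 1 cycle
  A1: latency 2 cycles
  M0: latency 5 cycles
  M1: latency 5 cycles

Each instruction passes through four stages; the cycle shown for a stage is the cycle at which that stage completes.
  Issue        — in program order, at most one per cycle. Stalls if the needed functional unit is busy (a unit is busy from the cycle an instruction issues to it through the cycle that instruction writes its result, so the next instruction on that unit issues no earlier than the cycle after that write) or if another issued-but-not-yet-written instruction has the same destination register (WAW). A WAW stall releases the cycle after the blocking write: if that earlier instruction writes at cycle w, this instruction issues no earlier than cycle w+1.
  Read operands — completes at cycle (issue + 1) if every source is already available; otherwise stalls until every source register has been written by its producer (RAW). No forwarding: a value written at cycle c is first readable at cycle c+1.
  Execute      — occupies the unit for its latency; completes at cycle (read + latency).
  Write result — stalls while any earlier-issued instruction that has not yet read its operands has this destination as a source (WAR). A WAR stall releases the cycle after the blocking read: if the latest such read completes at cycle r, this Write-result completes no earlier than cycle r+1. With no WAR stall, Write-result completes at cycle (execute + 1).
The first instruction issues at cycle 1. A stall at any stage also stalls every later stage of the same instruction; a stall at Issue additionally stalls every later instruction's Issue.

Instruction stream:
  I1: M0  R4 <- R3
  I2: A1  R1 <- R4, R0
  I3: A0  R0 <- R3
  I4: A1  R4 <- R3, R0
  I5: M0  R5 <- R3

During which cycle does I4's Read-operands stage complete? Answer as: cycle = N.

cycle = 14

I1: IS=1 RO=2 EX=7 WR=8
I2: IS=2 RO=9 EX=11 WR=12  [RAW R4: wait I1 write@8]
I3: IS=3 RO=4 EX=5 WR=10  [WAR R0: wait I2 read@9]
I4: IS=13 RO=14 EX=16 WR=17  [struct: A1 busy until I2 writes@12]
I5: IS=14 RO=15 EX=20 WR=21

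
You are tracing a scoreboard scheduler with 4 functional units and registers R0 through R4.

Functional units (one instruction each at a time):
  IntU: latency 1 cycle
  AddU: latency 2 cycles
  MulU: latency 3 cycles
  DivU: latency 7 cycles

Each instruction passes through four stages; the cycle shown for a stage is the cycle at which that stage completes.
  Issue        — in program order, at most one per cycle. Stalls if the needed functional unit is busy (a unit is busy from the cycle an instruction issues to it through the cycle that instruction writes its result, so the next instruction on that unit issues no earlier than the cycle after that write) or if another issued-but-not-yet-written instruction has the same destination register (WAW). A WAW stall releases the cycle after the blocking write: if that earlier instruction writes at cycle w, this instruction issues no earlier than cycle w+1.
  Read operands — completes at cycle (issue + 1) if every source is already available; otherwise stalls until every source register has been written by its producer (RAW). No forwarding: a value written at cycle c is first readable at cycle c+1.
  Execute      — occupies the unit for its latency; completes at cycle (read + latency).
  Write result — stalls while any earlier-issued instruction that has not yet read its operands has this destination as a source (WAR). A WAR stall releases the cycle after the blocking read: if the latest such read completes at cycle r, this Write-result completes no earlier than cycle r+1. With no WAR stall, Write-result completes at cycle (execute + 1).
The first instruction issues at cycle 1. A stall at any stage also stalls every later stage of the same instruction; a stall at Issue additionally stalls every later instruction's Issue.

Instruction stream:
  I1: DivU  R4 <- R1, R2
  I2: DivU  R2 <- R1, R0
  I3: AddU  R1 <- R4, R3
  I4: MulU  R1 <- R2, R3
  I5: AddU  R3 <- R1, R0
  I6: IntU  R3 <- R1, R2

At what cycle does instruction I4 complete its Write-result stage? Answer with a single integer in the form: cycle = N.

cycle = 25

[1] I1 dispatched to DivU
[2] I1 operands ready
[9] I1 complete
[10] R4←I1
[11] I2 dispatched to DivU
[12] I2 operands ready | I3 dispatched to AddU
[13] I3 operands ready
[15] I3 complete
[16] R1←I3
[17] I4 dispatched to MulU
[18] I5 dispatched to AddU
[19] I2 complete
[20] R2←I2
[21] I4 operands ready
[24] I4 complete
[25] R1←I4
[26] I5 operands ready
[28] I5 complete
[29] R3←I5
[30] I6 dispatched to IntU
[31] I6 operands ready
[32] I6 complete
[33] R3←I6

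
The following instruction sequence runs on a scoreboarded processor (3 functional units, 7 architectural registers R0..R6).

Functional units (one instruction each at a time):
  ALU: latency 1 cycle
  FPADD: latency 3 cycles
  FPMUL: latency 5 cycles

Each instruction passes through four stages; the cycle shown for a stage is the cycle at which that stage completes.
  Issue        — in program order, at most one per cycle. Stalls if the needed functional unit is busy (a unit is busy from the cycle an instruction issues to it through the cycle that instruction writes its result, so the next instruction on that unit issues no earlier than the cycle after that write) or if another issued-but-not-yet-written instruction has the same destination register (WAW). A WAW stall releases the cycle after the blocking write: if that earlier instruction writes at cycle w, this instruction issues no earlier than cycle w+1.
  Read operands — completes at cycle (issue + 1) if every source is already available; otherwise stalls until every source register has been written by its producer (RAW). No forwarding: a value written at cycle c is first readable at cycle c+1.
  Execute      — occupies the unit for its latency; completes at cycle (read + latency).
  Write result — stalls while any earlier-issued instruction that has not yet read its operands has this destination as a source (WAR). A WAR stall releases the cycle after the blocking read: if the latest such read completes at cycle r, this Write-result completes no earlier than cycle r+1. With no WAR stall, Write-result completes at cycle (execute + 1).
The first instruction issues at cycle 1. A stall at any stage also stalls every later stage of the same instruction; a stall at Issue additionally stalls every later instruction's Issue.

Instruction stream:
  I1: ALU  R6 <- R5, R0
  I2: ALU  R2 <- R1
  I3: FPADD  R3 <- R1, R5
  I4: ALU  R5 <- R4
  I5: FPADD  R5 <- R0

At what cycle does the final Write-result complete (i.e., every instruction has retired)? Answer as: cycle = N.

cycle = 18

[1] I1 dispatched to ALU
[2] I1 operands ready
[3] I1 complete
[4] R6←I1
[5] I2 dispatched to ALU
[6] I2 operands ready; I3 dispatched to FPADD
[7] I2 complete; I3 operands ready
[8] R2←I2
[9] I4 dispatched to ALU
[10] I3 complete; I4 operands ready
[11] R3←I3; I4 complete
[12] R5←I4
[13] I5 dispatched to FPADD
[14] I5 operands ready
[17] I5 complete
[18] R5←I5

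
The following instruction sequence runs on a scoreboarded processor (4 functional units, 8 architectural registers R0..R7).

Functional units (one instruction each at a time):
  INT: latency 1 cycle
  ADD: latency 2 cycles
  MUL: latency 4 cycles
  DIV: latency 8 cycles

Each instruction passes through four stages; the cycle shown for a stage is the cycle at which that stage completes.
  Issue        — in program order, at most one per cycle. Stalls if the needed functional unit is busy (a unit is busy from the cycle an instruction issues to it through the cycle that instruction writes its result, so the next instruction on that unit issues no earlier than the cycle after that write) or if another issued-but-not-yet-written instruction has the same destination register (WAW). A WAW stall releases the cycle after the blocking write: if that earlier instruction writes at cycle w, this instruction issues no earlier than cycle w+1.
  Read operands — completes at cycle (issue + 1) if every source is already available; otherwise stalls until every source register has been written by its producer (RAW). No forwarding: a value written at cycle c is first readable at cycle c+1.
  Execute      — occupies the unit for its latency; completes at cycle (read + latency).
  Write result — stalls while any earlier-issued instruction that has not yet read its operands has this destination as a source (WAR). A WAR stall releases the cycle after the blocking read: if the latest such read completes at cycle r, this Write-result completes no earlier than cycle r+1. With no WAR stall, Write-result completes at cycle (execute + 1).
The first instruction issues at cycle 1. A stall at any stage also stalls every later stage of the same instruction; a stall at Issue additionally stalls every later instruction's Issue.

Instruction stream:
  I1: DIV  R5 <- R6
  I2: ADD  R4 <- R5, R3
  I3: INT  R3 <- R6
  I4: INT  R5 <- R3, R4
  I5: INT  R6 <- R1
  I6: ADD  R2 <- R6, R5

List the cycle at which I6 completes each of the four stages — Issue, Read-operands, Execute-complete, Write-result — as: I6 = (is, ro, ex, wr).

I6 = (20, 23, 25, 26)

[I1] 1/2/10/11
[I2] 2/12/14/15  (RAW R5: wait I1 write@11)
[I3] 3/4/5/13  (WAR R3: wait I2 read@12)
[I4] 14/16/17/18  (struct: INT busy until I3 writes@13; RAW R4: wait I2 write@15)
[I5] 19/20/21/22  (struct: INT busy until I4 writes@18)
[I6] 20/23/25/26  (RAW R6: wait I5 write@22)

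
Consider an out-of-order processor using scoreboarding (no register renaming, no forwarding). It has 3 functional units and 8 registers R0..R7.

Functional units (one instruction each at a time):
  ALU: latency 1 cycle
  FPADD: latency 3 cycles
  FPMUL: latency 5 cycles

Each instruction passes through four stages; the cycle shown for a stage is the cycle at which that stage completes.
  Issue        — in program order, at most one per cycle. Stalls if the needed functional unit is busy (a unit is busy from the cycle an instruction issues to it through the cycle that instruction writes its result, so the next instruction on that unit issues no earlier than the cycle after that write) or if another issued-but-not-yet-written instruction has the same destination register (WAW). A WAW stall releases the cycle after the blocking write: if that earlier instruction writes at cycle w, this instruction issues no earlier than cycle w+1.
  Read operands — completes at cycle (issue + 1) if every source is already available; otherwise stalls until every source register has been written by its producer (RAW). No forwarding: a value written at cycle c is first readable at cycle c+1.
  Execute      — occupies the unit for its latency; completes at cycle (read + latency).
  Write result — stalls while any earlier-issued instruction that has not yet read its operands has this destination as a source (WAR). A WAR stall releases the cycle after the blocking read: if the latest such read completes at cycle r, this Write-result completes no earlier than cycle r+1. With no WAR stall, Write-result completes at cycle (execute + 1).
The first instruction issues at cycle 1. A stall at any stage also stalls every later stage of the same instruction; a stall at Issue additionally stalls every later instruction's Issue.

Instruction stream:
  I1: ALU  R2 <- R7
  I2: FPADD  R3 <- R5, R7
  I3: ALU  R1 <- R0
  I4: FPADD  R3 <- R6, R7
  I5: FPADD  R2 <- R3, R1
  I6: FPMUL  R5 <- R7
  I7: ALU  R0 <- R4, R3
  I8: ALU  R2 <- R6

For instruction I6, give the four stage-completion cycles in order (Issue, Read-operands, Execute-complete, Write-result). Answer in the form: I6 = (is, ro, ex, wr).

c1: I1 issues→ALU
c2: I1 reads | I2 issues→FPADD
c3: I1 exec-done | I2 reads
c4: I1 writes R2
c5: I3 issues→ALU
c6: I2 exec-done | I3 reads
c7: I2 writes R3 | I3 exec-done
c8: I3 writes R1 | I4 issues→FPADD
c9: I4 reads
c12: I4 exec-done
c13: I4 writes R3
c14: I5 issues→FPADD
c15: I5 reads | I6 issues→FPMUL
c16: I6 reads | I7 issues→ALU
c17: I7 reads
c18: I5 exec-done | I7 exec-done
c19: I5 writes R2 | I7 writes R0
c20: I8 issues→ALU
c21: I6 exec-done | I8 reads
c22: I6 writes R5 | I8 exec-done
c23: I8 writes R2

I6 = (15, 16, 21, 22)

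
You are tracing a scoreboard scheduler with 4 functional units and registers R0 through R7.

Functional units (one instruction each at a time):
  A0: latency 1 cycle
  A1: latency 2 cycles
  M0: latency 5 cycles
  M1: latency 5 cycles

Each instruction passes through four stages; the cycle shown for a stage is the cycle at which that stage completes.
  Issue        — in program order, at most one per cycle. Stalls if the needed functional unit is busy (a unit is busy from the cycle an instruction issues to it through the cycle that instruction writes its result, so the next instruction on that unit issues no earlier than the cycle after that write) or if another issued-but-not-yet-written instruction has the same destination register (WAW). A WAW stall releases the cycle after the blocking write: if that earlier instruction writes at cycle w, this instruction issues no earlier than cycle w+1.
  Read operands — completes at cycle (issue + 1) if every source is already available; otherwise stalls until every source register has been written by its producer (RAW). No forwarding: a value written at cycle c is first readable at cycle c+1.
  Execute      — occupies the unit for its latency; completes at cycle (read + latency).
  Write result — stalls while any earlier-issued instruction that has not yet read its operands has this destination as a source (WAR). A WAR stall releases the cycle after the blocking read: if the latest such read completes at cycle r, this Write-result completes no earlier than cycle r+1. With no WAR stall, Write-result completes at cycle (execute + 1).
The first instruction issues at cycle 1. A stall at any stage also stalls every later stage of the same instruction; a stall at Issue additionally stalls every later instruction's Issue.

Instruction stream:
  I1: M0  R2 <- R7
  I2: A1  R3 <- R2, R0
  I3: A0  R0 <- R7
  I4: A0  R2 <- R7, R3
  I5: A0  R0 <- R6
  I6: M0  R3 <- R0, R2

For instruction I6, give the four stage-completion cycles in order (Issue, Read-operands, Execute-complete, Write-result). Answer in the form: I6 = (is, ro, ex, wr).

I6 = (17, 20, 25, 26)

[I1] 1/2/7/8
[I2] 2/9/11/12  (RAW R2: wait I1 write@8)
[I3] 3/4/5/10  (WAR R0: wait I2 read@9)
[I4] 11/13/14/15  (struct: A0 busy until I3 writes@10; RAW R3: wait I2 write@12)
[I5] 16/17/18/19  (struct: A0 busy until I4 writes@15)
[I6] 17/20/25/26  (RAW R0: wait I5 write@19)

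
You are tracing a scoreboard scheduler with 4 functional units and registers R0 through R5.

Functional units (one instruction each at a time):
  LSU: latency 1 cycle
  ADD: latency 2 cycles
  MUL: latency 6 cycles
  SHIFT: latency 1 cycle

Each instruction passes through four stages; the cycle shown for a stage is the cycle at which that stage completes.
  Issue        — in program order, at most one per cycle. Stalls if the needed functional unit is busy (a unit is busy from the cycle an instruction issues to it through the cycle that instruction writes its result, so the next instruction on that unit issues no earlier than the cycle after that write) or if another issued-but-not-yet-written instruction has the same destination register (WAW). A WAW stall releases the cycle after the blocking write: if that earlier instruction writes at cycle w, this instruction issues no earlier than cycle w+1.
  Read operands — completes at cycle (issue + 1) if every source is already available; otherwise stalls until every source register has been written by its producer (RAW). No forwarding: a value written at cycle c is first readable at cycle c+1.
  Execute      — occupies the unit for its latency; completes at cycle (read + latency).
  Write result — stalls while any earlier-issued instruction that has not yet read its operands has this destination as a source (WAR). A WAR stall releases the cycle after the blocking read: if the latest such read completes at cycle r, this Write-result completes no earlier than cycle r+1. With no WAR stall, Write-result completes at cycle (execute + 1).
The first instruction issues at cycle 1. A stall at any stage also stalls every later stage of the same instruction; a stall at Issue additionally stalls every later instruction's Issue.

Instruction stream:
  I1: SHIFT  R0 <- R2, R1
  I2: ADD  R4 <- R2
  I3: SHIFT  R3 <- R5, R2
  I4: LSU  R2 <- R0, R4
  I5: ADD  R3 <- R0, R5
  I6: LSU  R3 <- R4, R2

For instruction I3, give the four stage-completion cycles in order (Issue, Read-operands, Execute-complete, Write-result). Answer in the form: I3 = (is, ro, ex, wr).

I3 = (5, 6, 7, 8)

I1  is:1  ro:2  ex:3  wr:4
I2  is:2  ro:3  ex:5  wr:6
I3  is:5  ro:6  ex:7  wr:8  — struct: SHIFT busy until I1 writes@4
I4  is:6  ro:7  ex:8  wr:9
I5  is:9  ro:10  ex:12  wr:13  — WAW R3: wait I3 write@8
I6  is:14  ro:15  ex:16  wr:17  — WAW R3: wait I5 write@13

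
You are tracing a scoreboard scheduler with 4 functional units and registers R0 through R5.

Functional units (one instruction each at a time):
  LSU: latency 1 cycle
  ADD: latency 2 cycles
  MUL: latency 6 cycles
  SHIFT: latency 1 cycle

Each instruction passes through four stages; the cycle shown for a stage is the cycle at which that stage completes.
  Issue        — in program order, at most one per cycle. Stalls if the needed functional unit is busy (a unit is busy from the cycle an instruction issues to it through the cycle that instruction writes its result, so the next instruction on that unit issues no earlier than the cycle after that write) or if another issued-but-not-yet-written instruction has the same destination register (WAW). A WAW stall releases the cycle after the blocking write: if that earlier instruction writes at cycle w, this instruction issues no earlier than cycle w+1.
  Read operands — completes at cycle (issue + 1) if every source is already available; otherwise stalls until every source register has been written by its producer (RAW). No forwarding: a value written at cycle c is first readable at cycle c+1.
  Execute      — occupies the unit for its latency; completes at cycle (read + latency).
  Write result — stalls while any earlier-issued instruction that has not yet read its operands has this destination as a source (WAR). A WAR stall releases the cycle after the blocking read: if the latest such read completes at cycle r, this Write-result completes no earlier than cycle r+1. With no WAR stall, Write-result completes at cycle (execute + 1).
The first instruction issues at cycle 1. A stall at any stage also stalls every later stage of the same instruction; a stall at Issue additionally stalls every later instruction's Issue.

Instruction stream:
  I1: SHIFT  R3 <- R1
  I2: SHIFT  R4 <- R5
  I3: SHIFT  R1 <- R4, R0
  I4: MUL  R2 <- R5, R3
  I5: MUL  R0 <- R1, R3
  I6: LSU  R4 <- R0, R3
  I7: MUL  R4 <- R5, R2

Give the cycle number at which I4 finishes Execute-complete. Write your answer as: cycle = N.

cycle = 17

t=1  I1→SHIFT
t=2  I1 RO
t=3  I1 EX
t=4  I1 WR R3
t=5  I2→SHIFT
t=6  I2 RO
t=7  I2 EX
t=8  I2 WR R4
t=9  I3→SHIFT
t=10  I3 RO, I4→MUL
t=11  I3 EX, I4 RO
t=12  I3 WR R1
t=17  I4 EX
t=18  I4 WR R2
t=19  I5→MUL
t=20  I5 RO, I6→LSU
t=26  I5 EX
t=27  I5 WR R0
t=28  I6 RO
t=29  I6 EX
t=30  I6 WR R4
t=31  I7→MUL
t=32  I7 RO
t=38  I7 EX
t=39  I7 WR R4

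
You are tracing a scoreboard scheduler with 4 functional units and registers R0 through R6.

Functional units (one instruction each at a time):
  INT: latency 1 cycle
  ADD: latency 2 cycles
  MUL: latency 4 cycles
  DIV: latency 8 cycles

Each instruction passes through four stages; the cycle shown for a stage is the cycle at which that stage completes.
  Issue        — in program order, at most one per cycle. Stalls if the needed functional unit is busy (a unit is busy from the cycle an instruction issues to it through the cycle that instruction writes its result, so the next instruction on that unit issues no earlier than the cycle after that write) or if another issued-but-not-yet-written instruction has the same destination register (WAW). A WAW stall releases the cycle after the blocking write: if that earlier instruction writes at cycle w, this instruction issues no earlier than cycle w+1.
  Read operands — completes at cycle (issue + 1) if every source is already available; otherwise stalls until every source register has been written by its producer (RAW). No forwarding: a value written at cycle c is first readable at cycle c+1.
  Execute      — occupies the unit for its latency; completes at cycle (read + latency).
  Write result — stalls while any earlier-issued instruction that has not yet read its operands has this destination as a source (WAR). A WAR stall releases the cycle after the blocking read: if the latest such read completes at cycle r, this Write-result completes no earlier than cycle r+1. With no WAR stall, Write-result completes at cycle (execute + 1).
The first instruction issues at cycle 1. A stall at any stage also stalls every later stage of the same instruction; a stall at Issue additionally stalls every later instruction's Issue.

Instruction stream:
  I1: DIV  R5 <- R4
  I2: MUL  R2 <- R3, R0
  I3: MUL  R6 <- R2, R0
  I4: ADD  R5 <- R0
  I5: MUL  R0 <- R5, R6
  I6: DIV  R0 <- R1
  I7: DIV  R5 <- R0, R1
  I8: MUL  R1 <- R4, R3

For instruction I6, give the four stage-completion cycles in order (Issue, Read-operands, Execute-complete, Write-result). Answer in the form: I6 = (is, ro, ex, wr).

I1  is:1  ro:2  ex:10  wr:11
I2  is:2  ro:3  ex:7  wr:8
I3  is:9  ro:10  ex:14  wr:15  — struct: MUL busy until I2 writes@8
I4  is:12  ro:13  ex:15  wr:16  — WAW R5: wait I1 write@11
I5  is:16  ro:17  ex:21  wr:22  — struct: MUL busy until I3 writes@15
I6  is:23  ro:24  ex:32  wr:33  — WAW R0: wait I5 write@22
I7  is:34  ro:35  ex:43  wr:44  — struct: DIV busy until I6 writes@33
I8  is:35  ro:36  ex:40  wr:41

I6 = (23, 24, 32, 33)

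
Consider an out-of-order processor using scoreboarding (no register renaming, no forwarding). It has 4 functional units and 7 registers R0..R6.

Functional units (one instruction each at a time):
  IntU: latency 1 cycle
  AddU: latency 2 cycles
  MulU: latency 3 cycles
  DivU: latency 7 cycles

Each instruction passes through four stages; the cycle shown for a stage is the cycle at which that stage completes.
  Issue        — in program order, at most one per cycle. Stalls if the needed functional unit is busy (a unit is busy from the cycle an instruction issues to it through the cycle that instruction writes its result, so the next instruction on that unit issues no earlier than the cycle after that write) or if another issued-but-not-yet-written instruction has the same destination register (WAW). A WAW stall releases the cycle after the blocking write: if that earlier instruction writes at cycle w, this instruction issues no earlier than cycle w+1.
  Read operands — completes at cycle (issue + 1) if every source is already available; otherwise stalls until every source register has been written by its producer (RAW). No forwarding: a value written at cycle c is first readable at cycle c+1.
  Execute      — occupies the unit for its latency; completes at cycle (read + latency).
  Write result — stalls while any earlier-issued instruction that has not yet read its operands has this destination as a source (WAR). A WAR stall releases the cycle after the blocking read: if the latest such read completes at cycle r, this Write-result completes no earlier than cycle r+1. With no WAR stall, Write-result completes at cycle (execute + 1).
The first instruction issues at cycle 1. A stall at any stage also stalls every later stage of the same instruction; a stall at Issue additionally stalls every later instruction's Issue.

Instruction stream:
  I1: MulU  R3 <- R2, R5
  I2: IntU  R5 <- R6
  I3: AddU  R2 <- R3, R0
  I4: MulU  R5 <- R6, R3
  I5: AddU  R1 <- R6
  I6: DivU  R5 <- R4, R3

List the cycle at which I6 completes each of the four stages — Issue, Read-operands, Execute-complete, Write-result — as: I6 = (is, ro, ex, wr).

I1: IS=1 RO=2 EX=5 WR=6
I2: IS=2 RO=3 EX=4 WR=5
I3: IS=3 RO=7 EX=9 WR=10  [RAW R3: wait I1 write@6]
I4: IS=7 RO=8 EX=11 WR=12  [struct: MulU busy until I1 writes@6]
I5: IS=11 RO=12 EX=14 WR=15  [struct: AddU busy until I3 writes@10]
I6: IS=13 RO=14 EX=21 WR=22  [WAW R5: wait I4 write@12]

I6 = (13, 14, 21, 22)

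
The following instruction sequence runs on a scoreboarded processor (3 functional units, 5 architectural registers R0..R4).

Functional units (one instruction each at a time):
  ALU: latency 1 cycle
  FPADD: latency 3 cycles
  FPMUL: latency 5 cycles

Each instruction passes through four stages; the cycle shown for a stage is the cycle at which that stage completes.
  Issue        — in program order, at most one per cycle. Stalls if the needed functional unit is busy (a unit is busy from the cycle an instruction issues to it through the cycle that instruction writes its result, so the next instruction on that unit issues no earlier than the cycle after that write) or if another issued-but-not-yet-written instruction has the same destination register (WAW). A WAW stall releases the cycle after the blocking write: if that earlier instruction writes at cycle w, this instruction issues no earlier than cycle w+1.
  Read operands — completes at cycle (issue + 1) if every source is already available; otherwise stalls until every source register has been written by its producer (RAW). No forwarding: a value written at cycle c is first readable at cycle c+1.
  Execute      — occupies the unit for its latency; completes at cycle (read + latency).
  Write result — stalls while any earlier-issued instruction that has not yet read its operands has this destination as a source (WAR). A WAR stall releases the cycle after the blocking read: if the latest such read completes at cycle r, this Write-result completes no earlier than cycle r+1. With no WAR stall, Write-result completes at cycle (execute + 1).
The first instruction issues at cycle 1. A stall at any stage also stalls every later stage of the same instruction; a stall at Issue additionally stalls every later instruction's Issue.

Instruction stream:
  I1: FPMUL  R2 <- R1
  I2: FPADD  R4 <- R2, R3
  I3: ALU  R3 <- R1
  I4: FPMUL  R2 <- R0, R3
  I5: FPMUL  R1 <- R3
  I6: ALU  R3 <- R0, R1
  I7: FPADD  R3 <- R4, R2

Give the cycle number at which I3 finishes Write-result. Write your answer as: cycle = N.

cycle 1: issue I1 (FPMUL)
cycle 2: I1 read-ops; issue I2 (FPADD)
cycle 3: issue I3 (ALU)
cycle 4: I3 read-ops
cycle 5: I3 finished on ALU
cycle 7: I1 finished on FPMUL
cycle 8: I1→R2
cycle 9: I2 read-ops; issue I4 (FPMUL)
cycle 10: I3→R3
cycle 11: I4 read-ops
cycle 12: I2 finished on FPADD
cycle 13: I2→R4
cycle 16: I4 finished on FPMUL
cycle 17: I4→R2
cycle 18: issue I5 (FPMUL)
cycle 19: I5 read-ops; issue I6 (ALU)
cycle 24: I5 finished on FPMUL
cycle 25: I5→R1
cycle 26: I6 read-ops
cycle 27: I6 finished on ALU
cycle 28: I6→R3
cycle 29: issue I7 (FPADD)
cycle 30: I7 read-ops
cycle 33: I7 finished on FPADD
cycle 34: I7→R3

cycle = 10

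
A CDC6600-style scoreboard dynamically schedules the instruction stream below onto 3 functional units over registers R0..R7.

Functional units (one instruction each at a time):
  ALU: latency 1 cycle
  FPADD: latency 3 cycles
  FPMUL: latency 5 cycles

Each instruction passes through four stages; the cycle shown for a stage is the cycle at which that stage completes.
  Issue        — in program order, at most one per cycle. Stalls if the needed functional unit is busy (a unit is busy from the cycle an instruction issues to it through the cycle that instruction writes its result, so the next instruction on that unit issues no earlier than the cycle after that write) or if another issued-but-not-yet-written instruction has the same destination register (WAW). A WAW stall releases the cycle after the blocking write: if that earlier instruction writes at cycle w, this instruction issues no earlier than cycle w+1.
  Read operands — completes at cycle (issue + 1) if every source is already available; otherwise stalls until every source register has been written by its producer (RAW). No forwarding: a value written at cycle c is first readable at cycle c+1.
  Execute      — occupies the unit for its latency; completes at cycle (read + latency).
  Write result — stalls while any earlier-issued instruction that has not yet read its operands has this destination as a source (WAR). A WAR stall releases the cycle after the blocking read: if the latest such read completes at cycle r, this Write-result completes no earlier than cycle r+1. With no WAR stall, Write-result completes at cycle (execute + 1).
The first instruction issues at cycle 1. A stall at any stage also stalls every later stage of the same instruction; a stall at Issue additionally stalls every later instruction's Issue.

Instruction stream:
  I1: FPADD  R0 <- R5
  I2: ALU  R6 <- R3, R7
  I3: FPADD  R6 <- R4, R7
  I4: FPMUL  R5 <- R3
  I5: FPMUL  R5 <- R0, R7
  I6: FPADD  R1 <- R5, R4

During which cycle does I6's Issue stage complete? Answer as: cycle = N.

I1  is:1  ro:2  ex:5  wr:6
I2  is:2  ro:3  ex:4  wr:5
I3  is:7  ro:8  ex:11  wr:12  — struct: FPADD busy until I1 writes@6
I4  is:8  ro:9  ex:14  wr:15
I5  is:16  ro:17  ex:22  wr:23  — struct: FPMUL busy until I4 writes@15
I6  is:17  ro:24  ex:27  wr:28  — RAW R5: wait I5 write@23

cycle = 17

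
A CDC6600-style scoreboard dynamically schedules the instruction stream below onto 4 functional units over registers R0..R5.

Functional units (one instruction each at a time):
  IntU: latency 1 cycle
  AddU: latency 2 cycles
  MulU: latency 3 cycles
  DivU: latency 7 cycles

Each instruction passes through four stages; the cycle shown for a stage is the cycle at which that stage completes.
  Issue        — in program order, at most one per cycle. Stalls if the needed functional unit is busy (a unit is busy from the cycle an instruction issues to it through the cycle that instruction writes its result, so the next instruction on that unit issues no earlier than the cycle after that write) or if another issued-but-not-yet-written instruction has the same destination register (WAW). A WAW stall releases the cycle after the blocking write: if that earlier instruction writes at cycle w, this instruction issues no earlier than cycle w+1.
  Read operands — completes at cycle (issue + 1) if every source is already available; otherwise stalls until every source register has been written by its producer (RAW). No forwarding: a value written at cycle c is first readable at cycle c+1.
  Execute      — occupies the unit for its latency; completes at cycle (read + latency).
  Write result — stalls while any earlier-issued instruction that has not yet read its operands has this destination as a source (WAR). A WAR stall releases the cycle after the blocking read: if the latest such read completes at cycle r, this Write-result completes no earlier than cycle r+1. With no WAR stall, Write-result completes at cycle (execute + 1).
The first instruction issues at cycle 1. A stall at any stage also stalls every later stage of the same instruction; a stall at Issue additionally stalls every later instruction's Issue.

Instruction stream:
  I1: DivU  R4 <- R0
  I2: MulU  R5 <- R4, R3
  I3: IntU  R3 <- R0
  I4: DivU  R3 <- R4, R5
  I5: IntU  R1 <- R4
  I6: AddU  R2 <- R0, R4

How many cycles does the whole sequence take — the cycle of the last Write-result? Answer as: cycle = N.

cycle = 24

I1: IS=1 RO=2 EX=9 WR=10
I2: IS=2 RO=11 EX=14 WR=15  [RAW R4: wait I1 write@10]
I3: IS=3 RO=4 EX=5 WR=12  [WAR R3: wait I2 read@11]
I4: IS=13 RO=16 EX=23 WR=24  [WAW R3: wait I3 write@12; RAW R5: wait I2 write@15]
I5: IS=14 RO=15 EX=16 WR=17
I6: IS=15 RO=16 EX=18 WR=19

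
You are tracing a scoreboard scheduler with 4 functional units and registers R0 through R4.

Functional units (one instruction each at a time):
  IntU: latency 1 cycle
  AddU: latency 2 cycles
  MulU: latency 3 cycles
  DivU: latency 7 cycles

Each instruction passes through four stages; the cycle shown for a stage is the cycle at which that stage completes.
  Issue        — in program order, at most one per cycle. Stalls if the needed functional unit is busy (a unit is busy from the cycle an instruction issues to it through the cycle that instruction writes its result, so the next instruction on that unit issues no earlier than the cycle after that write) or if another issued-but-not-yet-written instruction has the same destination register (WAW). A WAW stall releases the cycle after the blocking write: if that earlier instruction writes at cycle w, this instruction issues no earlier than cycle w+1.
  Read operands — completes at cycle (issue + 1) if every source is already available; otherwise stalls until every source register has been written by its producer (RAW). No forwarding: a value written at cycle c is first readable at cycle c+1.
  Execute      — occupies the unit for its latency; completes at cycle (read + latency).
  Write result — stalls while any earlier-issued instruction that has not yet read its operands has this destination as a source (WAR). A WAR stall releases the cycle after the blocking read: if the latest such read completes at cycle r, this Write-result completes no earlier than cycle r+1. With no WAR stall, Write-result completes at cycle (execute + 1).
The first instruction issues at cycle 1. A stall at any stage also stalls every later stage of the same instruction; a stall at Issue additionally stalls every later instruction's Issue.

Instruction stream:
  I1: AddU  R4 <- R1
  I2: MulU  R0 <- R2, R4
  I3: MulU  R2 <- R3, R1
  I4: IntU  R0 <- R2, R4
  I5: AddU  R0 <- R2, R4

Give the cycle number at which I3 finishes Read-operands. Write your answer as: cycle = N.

cycle 1: issue I1 (AddU)
cycle 2: I1 read-ops; issue I2 (MulU)
cycle 4: I1 finished on AddU
cycle 5: I1→R4
cycle 6: I2 read-ops
cycle 9: I2 finished on MulU
cycle 10: I2→R0
cycle 11: issue I3 (MulU)
cycle 12: I3 read-ops; issue I4 (IntU)
cycle 15: I3 finished on MulU
cycle 16: I3→R2
cycle 17: I4 read-ops
cycle 18: I4 finished on IntU
cycle 19: I4→R0
cycle 20: issue I5 (AddU)
cycle 21: I5 read-ops
cycle 23: I5 finished on AddU
cycle 24: I5→R0

cycle = 12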